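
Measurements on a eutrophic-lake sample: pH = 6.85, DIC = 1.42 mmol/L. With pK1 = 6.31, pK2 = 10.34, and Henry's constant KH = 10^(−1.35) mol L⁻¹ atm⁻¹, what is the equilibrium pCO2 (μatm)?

α₀ = 1 / (1 + K1/[H⁺] + K1K2/[H⁺]²) = 1 / (1 + 10^+0.54 + 10^-2.95)
   = 1 / (1 + 3.4674 + 0.0011220) = 1/4.4685 = 0.2238
[CO2*] = α₀ × DIC = 0.2238 × 1.42 = 0.3178 mmol/L
pCO2 = [CO2*]/KH = 3.178×10^-4 / 4.467×10^-2 = 7110 μatm

pCO2 = 7110 μatm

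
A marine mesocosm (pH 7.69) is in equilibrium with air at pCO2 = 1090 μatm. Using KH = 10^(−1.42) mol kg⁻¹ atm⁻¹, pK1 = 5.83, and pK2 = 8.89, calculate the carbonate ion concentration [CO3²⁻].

[CO3²⁻] = 0.189 mmol/kg

[CO2*] = KH · pCO2 = 10^(−1.42) × 1090×10^-6 = 4.144×10^-5 mol/kg
α₀ = 1/(1 + K1/[H⁺] + K1K2/[H⁺]²) = 1/(1 + 10^+1.86 + 10^+0.66) = 0.01282
DIC = [CO2*]/α₀ = 4.144×10^-5 / 0.01282 = 3.233 mmol/kg
[CO3²⁻] = α₂·DIC; α₂ = 0.05859, so [CO3²⁻] = 0.05859 × 3.233 = 0.189 mmol/kg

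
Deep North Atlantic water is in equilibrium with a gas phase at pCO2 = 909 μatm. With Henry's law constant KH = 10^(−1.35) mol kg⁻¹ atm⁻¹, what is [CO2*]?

[CO2*] = 40.6 μmol/kg

KH = 10^(−1.35) = 4.467×10^-2 mol kg⁻¹ atm⁻¹
[CO2*] = KH · pCO2 = 4.467×10^-2 × 909×10^-6 atm = 4.06×10^-5 mol/kg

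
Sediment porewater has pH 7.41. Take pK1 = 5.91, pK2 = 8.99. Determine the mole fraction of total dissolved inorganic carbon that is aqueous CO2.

α₀ = 0.0299

α₀ = 1 / (1 + K1/[H⁺] + K1K2/[H⁺]²) = 1 / (1 + 10^+1.50 + 10^-0.08)
   = 1 / (1 + 31.623 + 0.83176) = 1/33.455 = 0.02989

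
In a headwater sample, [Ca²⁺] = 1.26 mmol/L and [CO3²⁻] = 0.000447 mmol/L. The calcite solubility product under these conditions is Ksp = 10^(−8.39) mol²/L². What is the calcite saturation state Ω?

Ω = 0.138

Ksp = 10^(−8.39) = 4.074×10^-9
Ω = [Ca²⁺][CO3²⁻]/Ksp = (1.26×10^-3)(0.000447×10^-3) / 4.074×10^-9 = 0.138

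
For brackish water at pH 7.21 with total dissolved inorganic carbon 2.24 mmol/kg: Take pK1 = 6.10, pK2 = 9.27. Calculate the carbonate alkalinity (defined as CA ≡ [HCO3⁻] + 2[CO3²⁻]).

CA = 2.10 mmol/kg

CA = [HCO3⁻] + 2[CO3²⁻] = (α₁ + 2α₂)·DIC
At pH 7.21: [H⁺]/K1 = 10^-1.11 = 0.077625, K2/[H⁺] = 10^-2.06 = 0.0087096
α₁ = 1/(1 + 0.077625 + 0.0087096) = 1/1.0863 = 0.9205; α₂ = α₁·K2/[H⁺] = 0.008017
α₁ + 2α₂ = 0.9366
CA = 0.9366 × 2.24 = 2.10 mmol/kg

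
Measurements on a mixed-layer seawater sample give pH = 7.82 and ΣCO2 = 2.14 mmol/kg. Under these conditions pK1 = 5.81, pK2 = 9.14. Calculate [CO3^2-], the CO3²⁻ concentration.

[CO3²⁻] = 0.0968 mmol/kg

α₂ = 1 / (1 + [H⁺]/K2 + [H⁺]²/(K1K2)) = 1 / (1 + 10^+1.32 + 10^-0.69)
   = 1 / (1 + 20.893 + 0.20417) = 1/22.097 = 0.04525
[CO3²⁻] = α₂ × DIC = 0.04525 × 2.14 = 0.0968 mmol/kg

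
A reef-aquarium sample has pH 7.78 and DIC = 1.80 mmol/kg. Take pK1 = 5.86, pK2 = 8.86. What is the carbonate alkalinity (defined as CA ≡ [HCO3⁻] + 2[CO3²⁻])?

CA = [HCO3⁻] + 2[CO3²⁻] = (α₁ + 2α₂)·DIC
At pH 7.78: [H⁺]/K1 = 10^-1.92 = 0.012023, K2/[H⁺] = 10^-1.08 = 0.083176
α₁ = 1/(1 + 0.012023 + 0.083176) = 1/1.0952 = 0.9131; α₂ = α₁·K2/[H⁺] = 0.07595
α₁ + 2α₂ = 1.0650
CA = 1.0650 × 1.80 = 1.92 mmol/kg

CA = 1.92 mmol/kg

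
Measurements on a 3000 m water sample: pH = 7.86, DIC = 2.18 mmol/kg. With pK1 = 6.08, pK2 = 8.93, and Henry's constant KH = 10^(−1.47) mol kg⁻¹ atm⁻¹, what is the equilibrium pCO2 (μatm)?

α₀ = 1 / (1 + K1/[H⁺] + K1K2/[H⁺]²) = 1 / (1 + 10^+1.78 + 10^+0.71)
   = 1 / (1 + 60.256 + 5.1286) = 1/66.385 = 0.01506
[CO2*] = α₀ × DIC = 0.01506 × 2.18 = 0.03284 mmol/kg
pCO2 = [CO2*]/KH = 3.284×10^-5 / 3.388×10^-2 = 969 μatm

pCO2 = 969 μatm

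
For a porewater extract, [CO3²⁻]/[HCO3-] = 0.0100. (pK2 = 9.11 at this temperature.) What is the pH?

pH = 7.11

From K2 = [H⁺][CO3²⁻]/[HCO3-]:  pH = pK2 + log₁₀([CO3²⁻]/[HCO3-])
log₁₀(0.0100) = -2.000
pH = 9.11 + (-2.000) = 7.11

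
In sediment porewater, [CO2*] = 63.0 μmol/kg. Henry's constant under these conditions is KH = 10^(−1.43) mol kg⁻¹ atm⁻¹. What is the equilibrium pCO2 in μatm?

pCO2 = 1700 μatm

KH = 10^(−1.43) = 3.715×10^-2 mol kg⁻¹ atm⁻¹
pCO2 = [CO2*]/KH = 63.0×10^-6 / 3.715×10^-2 = 1.70×10^-3 atm = 1700 μatm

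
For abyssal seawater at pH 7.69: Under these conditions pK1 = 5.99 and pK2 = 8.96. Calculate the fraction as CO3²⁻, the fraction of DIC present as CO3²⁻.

α₂ = 1 / (1 + [H⁺]/K2 + [H⁺]²/(K1K2)) = 1 / (1 + 10^+1.27 + 10^-0.43)
   = 1 / (1 + 18.621 + 0.37154) = 1/19.992 = 0.05002

α₂ = 0.0500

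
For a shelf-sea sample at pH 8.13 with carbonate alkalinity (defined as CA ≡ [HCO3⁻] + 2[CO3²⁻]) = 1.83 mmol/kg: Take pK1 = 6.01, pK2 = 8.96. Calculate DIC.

CA = [HCO3⁻] + 2[CO3²⁻] = (α₁ + 2α₂)·DIC
At pH 8.13: [H⁺]/K1 = 10^-2.12 = 0.0075858, K2/[H⁺] = 10^-0.83 = 0.14791
α₁ = 1/(1 + 0.0075858 + 0.14791) = 1/1.1555 = 0.8654; α₂ = α₁·K2/[H⁺] = 0.1280
α₁ + 2α₂ = 1.1214
DIC = CA / (α₁ + 2α₂) = 1.83 / 1.1214 = 1.63 mmol/kg

DIC = 1.63 mmol/kg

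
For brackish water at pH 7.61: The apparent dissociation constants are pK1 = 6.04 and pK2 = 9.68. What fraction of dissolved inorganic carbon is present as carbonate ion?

α₂ = 0.00822

α₂ = 1 / (1 + [H⁺]/K2 + [H⁺]²/(K1K2)) = 1 / (1 + 10^+2.07 + 10^+0.50)
   = 1 / (1 + 117.49 + 3.1623) = 1/121.65 = 0.008220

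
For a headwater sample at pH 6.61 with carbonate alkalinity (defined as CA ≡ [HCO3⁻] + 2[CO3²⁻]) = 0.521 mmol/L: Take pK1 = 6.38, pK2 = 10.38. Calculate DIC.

CA = [HCO3⁻] + 2[CO3²⁻] = (α₁ + 2α₂)·DIC
At pH 6.61: [H⁺]/K1 = 10^-0.23 = 0.58884, K2/[H⁺] = 10^-3.77 = 0.00016982
α₁ = 1/(1 + 0.58884 + 0.00016982) = 1/1.5890 = 0.6293; α₂ = α₁·K2/[H⁺] = 0.0001069
α₁ + 2α₂ = 0.6295
DIC = CA / (α₁ + 2α₂) = 0.521 / 0.6295 = 0.828 mmol/L

DIC = 0.828 mmol/L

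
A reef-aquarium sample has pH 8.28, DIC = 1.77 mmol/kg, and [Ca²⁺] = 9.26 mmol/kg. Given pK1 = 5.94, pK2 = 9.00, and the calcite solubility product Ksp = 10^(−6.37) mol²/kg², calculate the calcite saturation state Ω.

Ω = 6.13

α₂ = 1 / (1 + [H⁺]/K2 + [H⁺]²/(K1K2)) = 1 / (1 + 10^+0.72 + 10^-1.62)
   = 1 / (1 + 5.2481 + 0.023988) = 1/6.2721 = 0.1594
[CO3²⁻] = α₂ × DIC = 0.1594 × 1.77 = 0.2822 mmol/kg
Ksp = 10^(−6.37) = 4.266×10^-7
Ω = [Ca²⁺][CO3²⁻]/Ksp = (9.26×10^-3)(2.822×10^-4) / 4.266×10^-7 = 6.13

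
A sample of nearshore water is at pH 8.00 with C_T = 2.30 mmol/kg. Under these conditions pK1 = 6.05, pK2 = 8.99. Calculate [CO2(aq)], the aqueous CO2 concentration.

α₀ = 1 / (1 + K1/[H⁺] + K1K2/[H⁺]²) = 1 / (1 + 10^+1.95 + 10^+0.96)
   = 1 / (1 + 89.125 + 9.1201) = 1/99.245 = 0.01008
[CO2*] = α₀ × DIC = 0.01008 × 2.30 = 0.0232 mmol/kg

[CO2*] = 0.0232 mmol/kg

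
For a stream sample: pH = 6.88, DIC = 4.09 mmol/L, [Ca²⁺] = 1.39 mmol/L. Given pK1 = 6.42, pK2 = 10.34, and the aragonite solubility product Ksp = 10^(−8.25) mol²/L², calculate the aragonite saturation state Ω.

α₂ = 1 / (1 + [H⁺]/K2 + [H⁺]²/(K1K2)) = 1 / (1 + 10^+3.46 + 10^+3.00)
   = 1 / (1 + 2884.0 + 1000.0) = 1/3885.0 = 0.0002574
[CO3²⁻] = α₂ × DIC = 0.0002574 × 4.09 = 0.001053 mmol/L = 1.053 μmol/L
Ksp = 10^(−8.25) = 5.623×10^-9
Ω = [Ca²⁺][CO3²⁻]/Ksp = (1.39×10^-3)(1.053×10^-6) / 5.623×10^-9 = 0.260

Ω = 0.260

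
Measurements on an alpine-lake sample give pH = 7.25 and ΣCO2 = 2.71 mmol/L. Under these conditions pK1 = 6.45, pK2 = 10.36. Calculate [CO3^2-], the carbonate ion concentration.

α₂ = 1 / (1 + [H⁺]/K2 + [H⁺]²/(K1K2)) = 1 / (1 + 10^+3.11 + 10^+2.31)
   = 1 / (1 + 1288.2 + 204.17) = 1/1493.4 = 0.0006696
[CO3²⁻] = α₂ × DIC = 0.0006696 × 2.71 = 0.00181 mmol/L = 1.81 μmol/L

[CO3²⁻] = 1.81 μmol/L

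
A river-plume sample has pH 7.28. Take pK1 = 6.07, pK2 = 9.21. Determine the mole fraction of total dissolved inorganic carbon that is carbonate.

α₂ = 0.0109

α₂ = 1 / (1 + [H⁺]/K2 + [H⁺]²/(K1K2)) = 1 / (1 + 10^+1.93 + 10^+0.72)
   = 1 / (1 + 85.114 + 5.2481) = 1/91.362 = 0.01095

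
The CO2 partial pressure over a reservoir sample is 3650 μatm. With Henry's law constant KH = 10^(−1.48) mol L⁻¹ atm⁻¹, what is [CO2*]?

KH = 10^(−1.48) = 3.311×10^-2 mol L⁻¹ atm⁻¹
[CO2*] = KH · pCO2 = 3.311×10^-2 × 3650×10^-6 atm = 1.21×10^-4 mol/L

[CO2*] = 121 μmol/L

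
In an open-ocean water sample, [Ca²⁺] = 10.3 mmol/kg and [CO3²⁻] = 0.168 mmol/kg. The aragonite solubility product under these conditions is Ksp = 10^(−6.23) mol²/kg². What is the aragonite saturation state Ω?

Ksp = 10^(−6.23) = 5.888×10^-7
Ω = [Ca²⁺][CO3²⁻]/Ksp = (10.3×10^-3)(0.168×10^-3) / 5.888×10^-7 = 2.94

Ω = 2.94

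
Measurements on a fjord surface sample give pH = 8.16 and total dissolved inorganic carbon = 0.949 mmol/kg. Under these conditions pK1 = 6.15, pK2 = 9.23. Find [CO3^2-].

α₂ = 1 / (1 + [H⁺]/K2 + [H⁺]²/(K1K2)) = 1 / (1 + 10^+1.07 + 10^-0.94)
   = 1 / (1 + 11.749 + 0.11482) = 1/12.864 = 0.07774
[CO3²⁻] = α₂ × DIC = 0.07774 × 0.949 = 0.0738 mmol/kg

[CO3²⁻] = 0.0738 mmol/kg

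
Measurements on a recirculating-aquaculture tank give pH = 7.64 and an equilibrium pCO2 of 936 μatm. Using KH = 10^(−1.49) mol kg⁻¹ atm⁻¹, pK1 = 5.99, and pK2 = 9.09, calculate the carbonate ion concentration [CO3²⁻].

[CO3²⁻] = 0.0480 mmol/kg

[CO2*] = KH · pCO2 = 10^(−1.49) × 936×10^-6 = 3.029×10^-5 mol/kg
α₀ = 1/(1 + K1/[H⁺] + K1K2/[H⁺]²) = 1/(1 + 10^+1.65 + 10^+0.20) = 0.02116
DIC = [CO2*]/α₀ = 3.029×10^-5 / 0.02116 = 1.431 mmol/kg
[CO3²⁻] = α₂·DIC; α₂ = 0.03354, so [CO3²⁻] = 0.03354 × 1.431 = 0.0480 mmol/kg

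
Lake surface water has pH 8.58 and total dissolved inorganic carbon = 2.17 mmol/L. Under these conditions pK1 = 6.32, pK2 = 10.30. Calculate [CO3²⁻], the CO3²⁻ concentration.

α₂ = 1 / (1 + [H⁺]/K2 + [H⁺]²/(K1K2)) = 1 / (1 + 10^+1.72 + 10^-0.54)
   = 1 / (1 + 52.481 + 0.28840) = 1/53.769 = 0.01860
[CO3²⁻] = α₂ × DIC = 0.01860 × 2.17 = 0.0404 mmol/L

[CO3²⁻] = 0.0404 mmol/L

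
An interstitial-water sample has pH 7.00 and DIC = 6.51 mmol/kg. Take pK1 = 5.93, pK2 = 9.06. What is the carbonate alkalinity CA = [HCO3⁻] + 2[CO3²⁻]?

CA = 6.06 mmol/kg

CA = [HCO3⁻] + 2[CO3²⁻] = (α₁ + 2α₂)·DIC
At pH 7.00: [H⁺]/K1 = 10^-1.07 = 0.085114, K2/[H⁺] = 10^-2.06 = 0.0087096
α₁ = 1/(1 + 0.085114 + 0.0087096) = 1/1.0938 = 0.9142; α₂ = α₁·K2/[H⁺] = 0.007963
α₁ + 2α₂ = 0.9301
CA = 0.9301 × 6.51 = 6.06 mmol/kg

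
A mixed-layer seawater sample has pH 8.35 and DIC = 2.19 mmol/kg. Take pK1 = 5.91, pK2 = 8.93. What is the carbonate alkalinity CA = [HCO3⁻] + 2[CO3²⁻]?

CA = 2.64 mmol/kg

CA = [HCO3⁻] + 2[CO3²⁻] = (α₁ + 2α₂)·DIC
At pH 8.35: [H⁺]/K1 = 10^-2.44 = 0.0036308, K2/[H⁺] = 10^-0.58 = 0.26303
α₁ = 1/(1 + 0.0036308 + 0.26303) = 1/1.2667 = 0.7895; α₂ = α₁·K2/[H⁺] = 0.2077
α₁ + 2α₂ = 1.2048
CA = 1.2048 × 2.19 = 2.64 mmol/kg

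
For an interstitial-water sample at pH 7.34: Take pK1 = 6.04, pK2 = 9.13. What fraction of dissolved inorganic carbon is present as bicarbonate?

α₁ = 0.938

α₁ = 1 / (1 + [H⁺]/K1 + K2/[H⁺]) = 1 / (1 + 10^-1.30 + 10^-1.79)
   = 1 / (1 + 0.050119 + 0.016218) = 1/1.0663 = 0.9378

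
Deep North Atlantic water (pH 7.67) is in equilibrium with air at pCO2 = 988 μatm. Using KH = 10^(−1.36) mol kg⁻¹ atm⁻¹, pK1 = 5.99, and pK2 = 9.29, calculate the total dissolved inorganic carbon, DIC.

[CO2*] = KH · pCO2 = 10^(−1.36) × 988×10^-6 = 4.313×10^-5 mol/kg
α₀ = 1/(1 + K1/[H⁺] + K1K2/[H⁺]²) = 1/(1 + 10^+1.68 + 10^+0.06) = 0.02000
DIC = [CO2*]/α₀ = 4.313×10^-5 / 0.02000 = 2.16 mmol/kg

DIC = 2.16 mmol/kg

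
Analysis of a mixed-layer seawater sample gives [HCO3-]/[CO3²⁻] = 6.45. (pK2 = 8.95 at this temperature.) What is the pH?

pH = 8.14

From K2 = [H⁺][CO3²⁻]/[HCO3-]:  pH = pK2 − log₁₀([HCO3-]/[CO3²⁻])
log₁₀(6.45) = +0.810
pH = 8.95 − (+0.810) = 8.14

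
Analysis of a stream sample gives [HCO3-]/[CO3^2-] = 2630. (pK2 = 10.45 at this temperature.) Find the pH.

From K2 = [H⁺][CO3^2-]/[HCO3-]:  pH = pK2 − log₁₀([HCO3-]/[CO3^2-])
log₁₀(2630) = +3.420
pH = 10.45 − (+3.420) = 7.03

pH = 7.03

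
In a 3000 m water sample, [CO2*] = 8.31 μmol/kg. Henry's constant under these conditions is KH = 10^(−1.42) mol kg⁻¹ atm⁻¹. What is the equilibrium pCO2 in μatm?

pCO2 = 219 μatm

KH = 10^(−1.42) = 3.802×10^-2 mol kg⁻¹ atm⁻¹
pCO2 = [CO2*]/KH = 8.31×10^-6 / 3.802×10^-2 = 2.19×10^-4 atm = 219 μatm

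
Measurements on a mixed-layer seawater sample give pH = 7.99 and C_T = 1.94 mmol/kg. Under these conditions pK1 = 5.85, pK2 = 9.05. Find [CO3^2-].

[CO3²⁻] = 0.154 mmol/kg

α₂ = 1 / (1 + [H⁺]/K2 + [H⁺]²/(K1K2)) = 1 / (1 + 10^+1.06 + 10^-1.08)
   = 1 / (1 + 11.482 + 0.083176) = 1/12.565 = 0.07959
[CO3²⁻] = α₂ × DIC = 0.07959 × 1.94 = 0.154 mmol/kg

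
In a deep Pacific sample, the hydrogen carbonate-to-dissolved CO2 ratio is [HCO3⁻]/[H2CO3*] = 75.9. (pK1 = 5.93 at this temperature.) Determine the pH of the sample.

pH = 7.81

From K1 = [H⁺][HCO3⁻]/[H2CO3*]:  pH = pK1 + log₁₀([HCO3⁻]/[H2CO3*])
log₁₀(75.9) = +1.880
pH = 5.93 + (+1.880) = 7.81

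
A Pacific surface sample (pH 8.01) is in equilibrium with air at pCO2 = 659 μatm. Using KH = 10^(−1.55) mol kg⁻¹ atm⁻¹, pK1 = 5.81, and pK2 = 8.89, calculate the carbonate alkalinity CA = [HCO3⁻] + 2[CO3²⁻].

CA = 3.72 mmol/kg

[CO2*] = KH · pCO2 = 10^(−1.55) × 659×10^-6 = 1.857×10^-5 mol/kg
α₀ = 1/(1 + K1/[H⁺] + K1K2/[H⁺]²) = 1/(1 + 10^+2.20 + 10^+1.32) = 0.005544
DIC = [CO2*]/α₀ = 1.857×10^-5 / 0.005544 = 3.350 mmol/kg
CA = (α₁ + 2α₂)·DIC = (0.8786 + 2×0.1158) × 3.350 = 3.72 mmol/kg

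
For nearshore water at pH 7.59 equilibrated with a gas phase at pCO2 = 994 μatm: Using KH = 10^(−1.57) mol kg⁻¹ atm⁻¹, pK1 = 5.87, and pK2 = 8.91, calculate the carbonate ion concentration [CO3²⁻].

[CO3²⁻] = 0.0672 mmol/kg

[CO2*] = KH · pCO2 = 10^(−1.57) × 994×10^-6 = 2.675×10^-5 mol/kg
α₀ = 1/(1 + K1/[H⁺] + K1K2/[H⁺]²) = 1/(1 + 10^+1.72 + 10^+0.40) = 0.01786
DIC = [CO2*]/α₀ = 2.675×10^-5 / 0.01786 = 1.498 mmol/kg
[CO3²⁻] = α₂·DIC; α₂ = 0.04486, so [CO3²⁻] = 0.04486 × 1.498 = 0.0672 mmol/kg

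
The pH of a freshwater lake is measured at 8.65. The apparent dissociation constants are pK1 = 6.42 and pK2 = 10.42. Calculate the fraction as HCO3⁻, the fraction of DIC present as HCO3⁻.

α₁ = 0.978

α₁ = 1 / (1 + [H⁺]/K1 + K2/[H⁺]) = 1 / (1 + 10^-2.23 + 10^-1.77)
   = 1 / (1 + 0.0058884 + 0.016982) = 1/1.0229 = 0.9776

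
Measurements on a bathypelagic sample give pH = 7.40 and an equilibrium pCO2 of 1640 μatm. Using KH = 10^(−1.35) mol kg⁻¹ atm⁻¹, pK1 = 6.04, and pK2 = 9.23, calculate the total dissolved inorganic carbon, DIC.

[CO2*] = KH · pCO2 = 10^(−1.35) × 1640×10^-6 = 7.326×10^-5 mol/kg
α₀ = 1/(1 + K1/[H⁺] + K1K2/[H⁺]²) = 1/(1 + 10^+1.36 + 10^-0.47) = 0.04124
DIC = [CO2*]/α₀ = 7.326×10^-5 / 0.04124 = 1.78 mmol/kg

DIC = 1.78 mmol/kg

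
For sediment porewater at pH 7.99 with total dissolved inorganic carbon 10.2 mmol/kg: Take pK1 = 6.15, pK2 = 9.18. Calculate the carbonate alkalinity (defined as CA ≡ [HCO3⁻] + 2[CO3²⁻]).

CA = [HCO3⁻] + 2[CO3²⁻] = (α₁ + 2α₂)·DIC
At pH 7.99: [H⁺]/K1 = 10^-1.84 = 0.014454, K2/[H⁺] = 10^-1.19 = 0.064565
α₁ = 1/(1 + 0.014454 + 0.064565) = 1/1.0790 = 0.9268; α₂ = α₁·K2/[H⁺] = 0.05984
α₁ + 2α₂ = 1.0464
CA = 1.0464 × 10.2 = 10.7 mmol/kg

CA = 10.7 mmol/kg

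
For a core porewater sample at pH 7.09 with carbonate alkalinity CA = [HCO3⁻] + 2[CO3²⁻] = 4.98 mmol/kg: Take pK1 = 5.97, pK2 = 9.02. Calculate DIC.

DIC = 5.29 mmol/kg

CA = [HCO3⁻] + 2[CO3²⁻] = (α₁ + 2α₂)·DIC
At pH 7.09: [H⁺]/K1 = 10^-1.12 = 0.075858, K2/[H⁺] = 10^-1.93 = 0.011749
α₁ = 1/(1 + 0.075858 + 0.011749) = 1/1.0876 = 0.9194; α₂ = α₁·K2/[H⁺] = 0.01080
α₁ + 2α₂ = 0.9411
DIC = CA / (α₁ + 2α₂) = 4.98 / 0.9411 = 5.29 mmol/kg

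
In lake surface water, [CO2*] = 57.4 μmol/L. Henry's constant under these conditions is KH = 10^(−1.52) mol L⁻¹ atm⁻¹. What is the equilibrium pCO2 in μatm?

pCO2 = 1900 μatm

KH = 10^(−1.52) = 3.020×10^-2 mol L⁻¹ atm⁻¹
pCO2 = [CO2*]/KH = 57.4×10^-6 / 3.020×10^-2 = 1.90×10^-3 atm = 1900 μatm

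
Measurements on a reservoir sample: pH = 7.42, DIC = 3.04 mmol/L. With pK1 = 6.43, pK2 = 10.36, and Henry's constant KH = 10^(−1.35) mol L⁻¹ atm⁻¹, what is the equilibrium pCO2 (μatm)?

pCO2 = 6310 μatm

α₀ = 1 / (1 + K1/[H⁺] + K1K2/[H⁺]²) = 1 / (1 + 10^+0.99 + 10^-1.95)
   = 1 / (1 + 9.7724 + 0.011220) = 1/10.784 = 0.09273
[CO2*] = α₀ × DIC = 0.09273 × 3.04 = 0.2819 mmol/L
pCO2 = [CO2*]/KH = 2.819×10^-4 / 4.467×10^-2 = 6310 μatm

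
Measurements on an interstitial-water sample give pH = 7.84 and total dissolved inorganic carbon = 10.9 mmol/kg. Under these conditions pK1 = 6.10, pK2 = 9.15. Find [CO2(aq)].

[CO2*] = 0.186 mmol/kg

α₀ = 1 / (1 + K1/[H⁺] + K1K2/[H⁺]²) = 1 / (1 + 10^+1.74 + 10^+0.43)
   = 1 / (1 + 54.954 + 2.6915) = 1/58.646 = 0.01705
[CO2*] = α₀ × DIC = 0.01705 × 10.9 = 0.186 mmol/kg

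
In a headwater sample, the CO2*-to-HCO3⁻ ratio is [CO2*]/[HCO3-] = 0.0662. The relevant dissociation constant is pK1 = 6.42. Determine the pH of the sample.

From K1 = [H⁺][HCO3-]/[CO2*]:  pH = pK1 − log₁₀([CO2*]/[HCO3-])
log₁₀(0.0662) = -1.179
pH = 6.42 − (-1.179) = 7.60

pH = 7.60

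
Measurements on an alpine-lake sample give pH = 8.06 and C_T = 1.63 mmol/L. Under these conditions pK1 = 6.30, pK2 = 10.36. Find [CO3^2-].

α₂ = 1 / (1 + [H⁺]/K2 + [H⁺]²/(K1K2)) = 1 / (1 + 10^+2.30 + 10^+0.54)
   = 1 / (1 + 199.53 + 3.4674) = 1/203.99 = 0.004902
[CO3²⁻] = α₂ × DIC = 0.004902 × 1.63 = 0.00799 mmol/L = 7.99 μmol/L

[CO3²⁻] = 7.99 μmol/L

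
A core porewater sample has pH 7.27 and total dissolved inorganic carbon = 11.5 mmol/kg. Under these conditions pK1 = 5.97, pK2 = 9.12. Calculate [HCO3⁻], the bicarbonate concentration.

[HCO3⁻] = 10.8 mmol/kg

α₁ = 1 / (1 + [H⁺]/K1 + K2/[H⁺]) = 1 / (1 + 10^-1.30 + 10^-1.85)
   = 1 / (1 + 0.050119 + 0.014125) = 1/1.0642 = 0.9396
[HCO3⁻] = α₁ × DIC = 0.9396 × 11.5 = 10.8 mmol/kg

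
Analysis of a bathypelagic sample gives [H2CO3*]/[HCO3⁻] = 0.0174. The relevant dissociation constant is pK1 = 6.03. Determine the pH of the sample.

pH = 7.79

From K1 = [H⁺][HCO3⁻]/[H2CO3*]:  pH = pK1 − log₁₀([H2CO3*]/[HCO3⁻])
log₁₀(0.0174) = -1.759
pH = 6.03 − (-1.759) = 7.79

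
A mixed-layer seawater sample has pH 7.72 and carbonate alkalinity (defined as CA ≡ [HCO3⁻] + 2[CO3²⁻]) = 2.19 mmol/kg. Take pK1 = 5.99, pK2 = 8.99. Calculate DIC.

DIC = 2.12 mmol/kg

CA = [HCO3⁻] + 2[CO3²⁻] = (α₁ + 2α₂)·DIC
At pH 7.72: [H⁺]/K1 = 10^-1.73 = 0.018621, K2/[H⁺] = 10^-1.27 = 0.053703
α₁ = 1/(1 + 0.018621 + 0.053703) = 1/1.0723 = 0.9326; α₂ = α₁·K2/[H⁺] = 0.05008
α₁ + 2α₂ = 1.0327
DIC = CA / (α₁ + 2α₂) = 2.19 / 1.0327 = 2.12 mmol/kg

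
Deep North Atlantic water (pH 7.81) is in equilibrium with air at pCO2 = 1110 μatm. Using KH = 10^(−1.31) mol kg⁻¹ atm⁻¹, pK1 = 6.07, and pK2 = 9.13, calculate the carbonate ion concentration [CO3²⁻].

[CO3²⁻] = 0.143 mmol/kg

[CO2*] = KH · pCO2 = 10^(−1.31) × 1110×10^-6 = 5.437×10^-5 mol/kg
α₀ = 1/(1 + K1/[H⁺] + K1K2/[H⁺]²) = 1/(1 + 10^+1.74 + 10^+0.42) = 0.01707
DIC = [CO2*]/α₀ = 5.437×10^-5 / 0.01707 = 3.185 mmol/kg
[CO3²⁻] = α₂·DIC; α₂ = 0.04490, so [CO3²⁻] = 0.04490 × 3.185 = 0.143 mmol/kg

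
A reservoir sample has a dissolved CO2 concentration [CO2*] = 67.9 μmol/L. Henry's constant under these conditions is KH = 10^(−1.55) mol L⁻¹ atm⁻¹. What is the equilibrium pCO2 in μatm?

KH = 10^(−1.55) = 2.818×10^-2 mol L⁻¹ atm⁻¹
pCO2 = [CO2*]/KH = 67.9×10^-6 / 2.818×10^-2 = 2.41×10^-3 atm = 2410 μatm

pCO2 = 2410 μatm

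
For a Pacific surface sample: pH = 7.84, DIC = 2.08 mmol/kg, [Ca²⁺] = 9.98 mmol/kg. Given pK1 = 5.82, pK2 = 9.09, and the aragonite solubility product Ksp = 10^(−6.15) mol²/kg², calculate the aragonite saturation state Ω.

α₂ = 1 / (1 + [H⁺]/K2 + [H⁺]²/(K1K2)) = 1 / (1 + 10^+1.25 + 10^-0.77)
   = 1 / (1 + 17.783 + 0.16982) = 1/18.953 = 0.05276
[CO3²⁻] = α₂ × DIC = 0.05276 × 2.08 = 0.1097 mmol/kg
Ksp = 10^(−6.15) = 7.079×10^-7
Ω = [Ca²⁺][CO3²⁻]/Ksp = (9.98×10^-3)(1.097×10^-4) / 7.079×10^-7 = 1.55

Ω = 1.55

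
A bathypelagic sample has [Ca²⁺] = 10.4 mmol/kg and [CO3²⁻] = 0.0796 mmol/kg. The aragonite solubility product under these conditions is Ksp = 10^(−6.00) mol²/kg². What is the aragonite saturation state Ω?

Ksp = 10^(−6.00) = 1.000×10^-6
Ω = [Ca²⁺][CO3²⁻]/Ksp = (10.4×10^-3)(0.0796×10^-3) / 1.000×10^-6 = 0.828

Ω = 0.828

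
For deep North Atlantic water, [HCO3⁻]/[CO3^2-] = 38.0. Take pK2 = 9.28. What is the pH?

From K2 = [H⁺][CO3^2-]/[HCO3⁻]:  pH = pK2 − log₁₀([HCO3⁻]/[CO3^2-])
log₁₀(38.0) = +1.580
pH = 9.28 − (+1.580) = 7.70

pH = 7.70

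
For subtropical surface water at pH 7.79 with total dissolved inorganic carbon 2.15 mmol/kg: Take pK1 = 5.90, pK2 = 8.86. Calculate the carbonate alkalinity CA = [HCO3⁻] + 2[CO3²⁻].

CA = [HCO3⁻] + 2[CO3²⁻] = (α₁ + 2α₂)·DIC
At pH 7.79: [H⁺]/K1 = 10^-1.89 = 0.012882, K2/[H⁺] = 10^-1.07 = 0.085114
α₁ = 1/(1 + 0.012882 + 0.085114) = 1/1.0980 = 0.9107; α₂ = α₁·K2/[H⁺] = 0.07752
α₁ + 2α₂ = 1.0658
CA = 1.0658 × 2.15 = 2.29 mmol/kg

CA = 2.29 mmol/kg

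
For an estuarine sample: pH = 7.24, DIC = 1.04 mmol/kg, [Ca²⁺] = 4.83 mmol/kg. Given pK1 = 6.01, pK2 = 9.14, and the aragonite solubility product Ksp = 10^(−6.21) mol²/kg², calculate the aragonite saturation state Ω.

α₂ = 1 / (1 + [H⁺]/K2 + [H⁺]²/(K1K2)) = 1 / (1 + 10^+1.90 + 10^+0.67)
   = 1 / (1 + 79.433 + 4.6774) = 1/85.110 = 0.01175
[CO3²⁻] = α₂ × DIC = 0.01175 × 1.04 = 0.01222 mmol/kg = 12.22 μmol/kg
Ksp = 10^(−6.21) = 6.166×10^-7
Ω = [Ca²⁺][CO3²⁻]/Ksp = (4.83×10^-3)(1.222×10^-5) / 6.166×10^-7 = 0.0957

Ω = 0.0957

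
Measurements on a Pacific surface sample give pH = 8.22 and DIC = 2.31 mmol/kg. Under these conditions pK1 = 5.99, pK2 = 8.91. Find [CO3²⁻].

α₂ = 1 / (1 + [H⁺]/K2 + [H⁺]²/(K1K2)) = 1 / (1 + 10^+0.69 + 10^-1.54)
   = 1 / (1 + 4.8978 + 0.028840) = 1/5.9266 = 0.1687
[CO3²⁻] = α₂ × DIC = 0.1687 × 2.31 = 0.390 mmol/kg

[CO3²⁻] = 0.390 mmol/kg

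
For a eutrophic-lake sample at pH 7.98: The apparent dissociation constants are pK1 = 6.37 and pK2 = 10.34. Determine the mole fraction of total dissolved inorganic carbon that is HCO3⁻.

α₁ = 0.972

α₁ = 1 / (1 + [H⁺]/K1 + K2/[H⁺]) = 1 / (1 + 10^-1.61 + 10^-2.36)
   = 1 / (1 + 0.024547 + 0.0043652) = 1/1.0289 = 0.9719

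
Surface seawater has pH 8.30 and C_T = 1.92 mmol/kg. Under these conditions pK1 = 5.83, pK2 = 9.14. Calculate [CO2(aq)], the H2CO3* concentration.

[CO2*] = 5.67 μmol/kg

α₀ = 1 / (1 + K1/[H⁺] + K1K2/[H⁺]²) = 1 / (1 + 10^+2.47 + 10^+1.63)
   = 1 / (1 + 295.12 + 42.658) = 1/338.78 = 0.002952
[CO2*] = α₀ × DIC = 0.002952 × 1.92 = 0.00567 mmol/kg = 5.67 μmol/kg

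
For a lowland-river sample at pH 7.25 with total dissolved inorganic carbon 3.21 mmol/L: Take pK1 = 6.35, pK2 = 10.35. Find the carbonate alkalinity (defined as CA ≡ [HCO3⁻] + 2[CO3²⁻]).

CA = [HCO3⁻] + 2[CO3²⁻] = (α₁ + 2α₂)·DIC
At pH 7.25: [H⁺]/K1 = 10^-0.90 = 0.12589, K2/[H⁺] = 10^-3.10 = 0.00079433
α₁ = 1/(1 + 0.12589 + 0.00079433) = 1/1.1267 = 0.8876; α₂ = α₁·K2/[H⁺] = 0.0007050
α₁ + 2α₂ = 0.8890
CA = 0.8890 × 3.21 = 2.85 mmol/L

CA = 2.85 mmol/L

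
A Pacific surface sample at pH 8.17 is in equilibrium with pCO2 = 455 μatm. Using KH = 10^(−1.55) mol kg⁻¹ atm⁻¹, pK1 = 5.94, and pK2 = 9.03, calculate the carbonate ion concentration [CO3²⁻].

[CO2*] = KH · pCO2 = 10^(−1.55) × 455×10^-6 = 1.282×10^-5 mol/kg
α₀ = 1/(1 + K1/[H⁺] + K1K2/[H⁺]²) = 1/(1 + 10^+2.23 + 10^+1.37) = 0.005148
DIC = [CO2*]/α₀ = 1.282×10^-5 / 0.005148 = 2.491 mmol/kg
[CO3²⁻] = α₂·DIC; α₂ = 0.1207, so [CO3²⁻] = 0.1207 × 2.491 = 0.301 mmol/kg

[CO3²⁻] = 0.301 mmol/kg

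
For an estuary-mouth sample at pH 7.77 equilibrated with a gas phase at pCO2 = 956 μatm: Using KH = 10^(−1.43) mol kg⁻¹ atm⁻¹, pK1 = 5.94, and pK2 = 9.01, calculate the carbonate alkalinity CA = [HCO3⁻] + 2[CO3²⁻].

[CO2*] = KH · pCO2 = 10^(−1.43) × 956×10^-6 = 3.552×10^-5 mol/kg
α₀ = 1/(1 + K1/[H⁺] + K1K2/[H⁺]²) = 1/(1 + 10^+1.83 + 10^+0.59) = 0.01379
DIC = [CO2*]/α₀ = 3.552×10^-5 / 0.01379 = 2.575 mmol/kg
CA = (α₁ + 2α₂)·DIC = (0.9325 + 2×0.05366) × 2.575 = 2.68 mmol/kg

CA = 2.68 mmol/kg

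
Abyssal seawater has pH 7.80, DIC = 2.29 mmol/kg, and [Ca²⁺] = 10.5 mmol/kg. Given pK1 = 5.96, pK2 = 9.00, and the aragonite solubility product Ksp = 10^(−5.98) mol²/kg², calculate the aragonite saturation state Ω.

α₂ = 1 / (1 + [H⁺]/K2 + [H⁺]²/(K1K2)) = 1 / (1 + 10^+1.20 + 10^-0.64)
   = 1 / (1 + 15.849 + 0.22909) = 1/17.078 = 0.05855
[CO3²⁻] = α₂ × DIC = 0.05855 × 2.29 = 0.1341 mmol/kg
Ksp = 10^(−5.98) = 1.047×10^-6
Ω = [Ca²⁺][CO3²⁻]/Ksp = (10.5×10^-3)(1.341×10^-4) / 1.047×10^-6 = 1.34

Ω = 1.34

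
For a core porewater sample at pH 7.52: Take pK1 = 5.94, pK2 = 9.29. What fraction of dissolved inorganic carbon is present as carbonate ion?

α₂ = 1 / (1 + [H⁺]/K2 + [H⁺]²/(K1K2)) = 1 / (1 + 10^+1.77 + 10^+0.19)
   = 1 / (1 + 58.884 + 1.5488) = 1/61.433 = 0.01628

α₂ = 0.0163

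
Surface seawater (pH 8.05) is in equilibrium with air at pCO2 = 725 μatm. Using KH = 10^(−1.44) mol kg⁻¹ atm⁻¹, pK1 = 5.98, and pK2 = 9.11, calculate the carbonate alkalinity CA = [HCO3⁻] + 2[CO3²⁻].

[CO2*] = KH · pCO2 = 10^(−1.44) × 725×10^-6 = 2.632×10^-5 mol/kg
α₀ = 1/(1 + K1/[H⁺] + K1K2/[H⁺]²) = 1/(1 + 10^+2.07 + 10^+1.01) = 0.007769
DIC = [CO2*]/α₀ = 2.632×10^-5 / 0.007769 = 3.388 mmol/kg
CA = (α₁ + 2α₂)·DIC = (0.9127 + 2×0.07950) × 3.388 = 3.63 mmol/kg

CA = 3.63 mmol/kg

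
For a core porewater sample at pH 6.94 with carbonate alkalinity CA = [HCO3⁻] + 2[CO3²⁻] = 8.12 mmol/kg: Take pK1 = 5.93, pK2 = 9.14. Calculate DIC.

CA = [HCO3⁻] + 2[CO3²⁻] = (α₁ + 2α₂)·DIC
At pH 6.94: [H⁺]/K1 = 10^-1.01 = 0.097724, K2/[H⁺] = 10^-2.20 = 0.0063096
α₁ = 1/(1 + 0.097724 + 0.0063096) = 1/1.1040 = 0.9058; α₂ = α₁·K2/[H⁺] = 0.005715
α₁ + 2α₂ = 0.9172
DIC = CA / (α₁ + 2α₂) = 8.12 / 0.9172 = 8.85 mmol/kg

DIC = 8.85 mmol/kg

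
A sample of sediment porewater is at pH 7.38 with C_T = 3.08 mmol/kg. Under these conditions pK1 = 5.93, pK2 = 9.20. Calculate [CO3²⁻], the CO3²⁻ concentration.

[CO3²⁻] = 0.0444 mmol/kg

α₂ = 1 / (1 + [H⁺]/K2 + [H⁺]²/(K1K2)) = 1 / (1 + 10^+1.82 + 10^+0.37)
   = 1 / (1 + 66.069 + 2.3442) = 1/69.414 = 0.01441
[CO3²⁻] = α₂ × DIC = 0.01441 × 3.08 = 0.0444 mmol/kg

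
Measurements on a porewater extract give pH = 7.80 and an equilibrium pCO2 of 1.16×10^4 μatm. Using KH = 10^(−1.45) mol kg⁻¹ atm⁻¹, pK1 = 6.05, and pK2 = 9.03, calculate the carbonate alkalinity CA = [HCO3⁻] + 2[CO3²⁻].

CA = 25.9 mmol/kg

[CO2*] = KH · pCO2 = 10^(−1.45) × 1.16×10^4×10^-6 = 4.116×10^-4 mol/kg
α₀ = 1/(1 + K1/[H⁺] + K1K2/[H⁺]²) = 1/(1 + 10^+1.75 + 10^+0.52) = 0.01652
DIC = [CO2*]/α₀ = 4.116×10^-4 / 0.01652 = 24.92 mmol/kg
CA = (α₁ + 2α₂)·DIC = (0.9288 + 2×0.05469) × 24.92 = 25.9 mmol/kg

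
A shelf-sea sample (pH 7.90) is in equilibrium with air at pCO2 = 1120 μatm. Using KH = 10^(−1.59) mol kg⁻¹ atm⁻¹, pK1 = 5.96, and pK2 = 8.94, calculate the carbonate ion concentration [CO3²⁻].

[CO2*] = KH · pCO2 = 10^(−1.59) × 1120×10^-6 = 2.879×10^-5 mol/kg
α₀ = 1/(1 + K1/[H⁺] + K1K2/[H⁺]²) = 1/(1 + 10^+1.94 + 10^+0.90) = 0.01041
DIC = [CO2*]/α₀ = 2.879×10^-5 / 0.01041 = 2.765 mmol/kg
[CO3²⁻] = α₂·DIC; α₂ = 0.08271, so [CO3²⁻] = 0.08271 × 2.765 = 0.229 mmol/kg

[CO3²⁻] = 0.229 mmol/kg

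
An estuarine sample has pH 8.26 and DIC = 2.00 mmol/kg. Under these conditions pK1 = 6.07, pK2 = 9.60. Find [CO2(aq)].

[CO2*] = 12.3 μmol/kg

α₀ = 1 / (1 + K1/[H⁺] + K1K2/[H⁺]²) = 1 / (1 + 10^+2.19 + 10^+0.85)
   = 1 / (1 + 154.88 + 7.0795) = 1/162.96 = 0.006136
[CO2*] = α₀ × DIC = 0.006136 × 2.00 = 0.0123 mmol/kg = 12.3 μmol/kg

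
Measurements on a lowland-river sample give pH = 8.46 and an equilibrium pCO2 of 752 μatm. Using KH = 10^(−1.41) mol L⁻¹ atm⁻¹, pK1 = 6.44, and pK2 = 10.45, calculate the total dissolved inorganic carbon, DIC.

DIC = 3.12 mmol/L

[CO2*] = KH · pCO2 = 10^(−1.41) × 752×10^-6 = 2.926×10^-5 mol/L
α₀ = 1/(1 + K1/[H⁺] + K1K2/[H⁺]²) = 1/(1 + 10^+2.02 + 10^+0.03) = 0.009365
DIC = [CO2*]/α₀ = 2.926×10^-5 / 0.009365 = 3.12 mmol/L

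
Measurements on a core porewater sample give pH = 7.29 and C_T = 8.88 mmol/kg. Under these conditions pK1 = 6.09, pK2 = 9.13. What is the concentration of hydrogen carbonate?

[HCO3⁻] = 8.24 mmol/kg

α₁ = 1 / (1 + [H⁺]/K1 + K2/[H⁺]) = 1 / (1 + 10^-1.20 + 10^-1.84)
   = 1 / (1 + 0.063096 + 0.014454) = 1/1.0776 = 0.9280
[HCO3⁻] = α₁ × DIC = 0.9280 × 8.88 = 8.24 mmol/kg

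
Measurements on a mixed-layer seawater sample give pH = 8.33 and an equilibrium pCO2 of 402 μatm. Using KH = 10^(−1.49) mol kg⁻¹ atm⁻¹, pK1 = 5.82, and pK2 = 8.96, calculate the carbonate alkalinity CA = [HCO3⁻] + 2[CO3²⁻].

[CO2*] = KH · pCO2 = 10^(−1.49) × 402×10^-6 = 1.301×10^-5 mol/kg
α₀ = 1/(1 + K1/[H⁺] + K1K2/[H⁺]²) = 1/(1 + 10^+2.51 + 10^+1.88) = 0.002497
DIC = [CO2*]/α₀ = 1.301×10^-5 / 0.002497 = 5.209 mmol/kg
CA = (α₁ + 2α₂)·DIC = (0.8081 + 2×0.1894) × 5.209 = 6.18 mmol/kg

CA = 6.18 mmol/kg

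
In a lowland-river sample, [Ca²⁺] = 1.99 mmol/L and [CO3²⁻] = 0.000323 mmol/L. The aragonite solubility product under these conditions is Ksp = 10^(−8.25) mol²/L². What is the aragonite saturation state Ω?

Ω = 0.114

Ksp = 10^(−8.25) = 5.623×10^-9
Ω = [Ca²⁺][CO3²⁻]/Ksp = (1.99×10^-3)(0.000323×10^-3) / 5.623×10^-9 = 0.114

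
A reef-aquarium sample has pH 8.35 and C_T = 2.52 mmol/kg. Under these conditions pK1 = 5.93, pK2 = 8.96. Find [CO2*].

α₀ = 1 / (1 + K1/[H⁺] + K1K2/[H⁺]²) = 1 / (1 + 10^+2.42 + 10^+1.81)
   = 1 / (1 + 263.03 + 64.565) = 1/328.59 = 0.003043
[CO2*] = α₀ × DIC = 0.003043 × 2.52 = 0.00767 mmol/kg = 7.67 μmol/kg

[CO2*] = 7.67 μmol/kg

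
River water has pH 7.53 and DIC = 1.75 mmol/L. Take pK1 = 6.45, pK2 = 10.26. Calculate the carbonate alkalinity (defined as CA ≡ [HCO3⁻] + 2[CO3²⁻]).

CA = 1.62 mmol/L

CA = [HCO3⁻] + 2[CO3²⁻] = (α₁ + 2α₂)·DIC
At pH 7.53: [H⁺]/K1 = 10^-1.08 = 0.083176, K2/[H⁺] = 10^-2.73 = 0.0018621
α₁ = 1/(1 + 0.083176 + 0.0018621) = 1/1.0850 = 0.9216; α₂ = α₁·K2/[H⁺] = 0.001716
α₁ + 2α₂ = 0.9251
CA = 0.9251 × 1.75 = 1.62 mmol/L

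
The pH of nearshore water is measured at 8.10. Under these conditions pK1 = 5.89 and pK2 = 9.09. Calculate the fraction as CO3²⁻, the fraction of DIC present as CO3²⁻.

α₂ = 1 / (1 + [H⁺]/K2 + [H⁺]²/(K1K2)) = 1 / (1 + 10^+0.99 + 10^-1.22)
   = 1 / (1 + 9.7724 + 0.060256) = 1/10.833 = 0.09231

α₂ = 0.0923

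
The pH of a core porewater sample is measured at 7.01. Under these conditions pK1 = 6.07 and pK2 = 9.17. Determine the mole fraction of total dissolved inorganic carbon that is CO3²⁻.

α₂ = 0.00617

α₂ = 1 / (1 + [H⁺]/K2 + [H⁺]²/(K1K2)) = 1 / (1 + 10^+2.16 + 10^+1.22)
   = 1 / (1 + 144.54 + 16.596) = 1/162.14 = 0.006168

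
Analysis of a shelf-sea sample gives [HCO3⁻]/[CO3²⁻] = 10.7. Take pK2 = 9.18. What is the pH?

pH = 8.15

From K2 = [H⁺][CO3²⁻]/[HCO3⁻]:  pH = pK2 − log₁₀([HCO3⁻]/[CO3²⁻])
log₁₀(10.7) = +1.029
pH = 9.18 − (+1.029) = 8.15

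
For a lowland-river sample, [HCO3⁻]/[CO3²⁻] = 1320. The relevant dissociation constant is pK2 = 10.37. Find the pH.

pH = 7.25

From K2 = [H⁺][CO3²⁻]/[HCO3⁻]:  pH = pK2 − log₁₀([HCO3⁻]/[CO3²⁻])
log₁₀(1320) = +3.121
pH = 10.37 − (+3.121) = 7.25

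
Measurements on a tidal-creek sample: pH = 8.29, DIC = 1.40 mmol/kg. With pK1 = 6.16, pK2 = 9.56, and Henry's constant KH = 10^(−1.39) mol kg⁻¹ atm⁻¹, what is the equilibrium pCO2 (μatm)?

pCO2 = 240 μatm

α₀ = 1 / (1 + K1/[H⁺] + K1K2/[H⁺]²) = 1 / (1 + 10^+2.13 + 10^+0.86)
   = 1 / (1 + 134.90 + 7.2444) = 1/143.14 = 0.006986
[CO2*] = α₀ × DIC = 0.006986 × 1.40 = 0.009781 mmol/kg = 9.781 μmol/kg
pCO2 = [CO2*]/KH = 9.781×10^-6 / 4.074×10^-2 = 240 μatm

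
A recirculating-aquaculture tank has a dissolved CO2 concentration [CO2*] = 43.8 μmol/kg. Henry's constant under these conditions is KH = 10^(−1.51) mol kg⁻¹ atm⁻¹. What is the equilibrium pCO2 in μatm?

pCO2 = 1420 μatm

KH = 10^(−1.51) = 3.090×10^-2 mol kg⁻¹ atm⁻¹
pCO2 = [CO2*]/KH = 43.8×10^-6 / 3.090×10^-2 = 1.42×10^-3 atm = 1420 μatm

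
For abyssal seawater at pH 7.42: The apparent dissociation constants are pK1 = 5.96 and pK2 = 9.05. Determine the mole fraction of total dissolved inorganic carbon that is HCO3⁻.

α₁ = 1 / (1 + [H⁺]/K1 + K2/[H⁺]) = 1 / (1 + 10^-1.46 + 10^-1.63)
   = 1 / (1 + 0.034674 + 0.023442) = 1/1.0581 = 0.9451

α₁ = 0.945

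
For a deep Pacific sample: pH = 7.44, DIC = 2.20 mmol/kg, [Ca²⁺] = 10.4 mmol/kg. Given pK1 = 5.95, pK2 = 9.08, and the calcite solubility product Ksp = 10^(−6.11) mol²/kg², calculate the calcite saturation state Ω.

Ω = 0.640

α₂ = 1 / (1 + [H⁺]/K2 + [H⁺]²/(K1K2)) = 1 / (1 + 10^+1.64 + 10^+0.15)
   = 1 / (1 + 43.652 + 1.4125) = 1/46.064 = 0.02171
[CO3²⁻] = α₂ × DIC = 0.02171 × 2.20 = 0.04776 mmol/kg
Ksp = 10^(−6.11) = 7.762×10^-7
Ω = [Ca²⁺][CO3²⁻]/Ksp = (10.4×10^-3)(4.776×10^-5) / 7.762×10^-7 = 0.640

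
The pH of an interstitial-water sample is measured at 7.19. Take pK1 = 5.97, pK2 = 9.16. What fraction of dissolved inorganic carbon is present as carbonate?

α₂ = 0.0100

α₂ = 1 / (1 + [H⁺]/K2 + [H⁺]²/(K1K2)) = 1 / (1 + 10^+1.97 + 10^+0.75)
   = 1 / (1 + 93.325 + 5.6234) = 1/99.949 = 0.01001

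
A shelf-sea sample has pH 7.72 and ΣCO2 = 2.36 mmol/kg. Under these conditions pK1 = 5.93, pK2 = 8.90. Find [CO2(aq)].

α₀ = 1 / (1 + K1/[H⁺] + K1K2/[H⁺]²) = 1 / (1 + 10^+1.79 + 10^+0.61)
   = 1 / (1 + 61.660 + 4.0738) = 1/66.733 = 0.01499
[CO2*] = α₀ × DIC = 0.01499 × 2.36 = 0.0354 mmol/kg

[CO2*] = 0.0354 mmol/kg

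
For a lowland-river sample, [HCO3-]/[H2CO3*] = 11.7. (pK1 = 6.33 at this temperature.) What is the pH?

pH = 7.40

From K1 = [H⁺][HCO3-]/[H2CO3*]:  pH = pK1 + log₁₀([HCO3-]/[H2CO3*])
log₁₀(11.7) = +1.068
pH = 6.33 + (+1.068) = 7.40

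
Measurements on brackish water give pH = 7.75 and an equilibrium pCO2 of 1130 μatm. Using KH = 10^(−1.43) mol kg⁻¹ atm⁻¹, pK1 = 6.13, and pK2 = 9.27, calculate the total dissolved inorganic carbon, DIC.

[CO2*] = KH · pCO2 = 10^(−1.43) × 1130×10^-6 = 4.198×10^-5 mol/kg
α₀ = 1/(1 + K1/[H⁺] + K1K2/[H⁺]²) = 1/(1 + 10^+1.62 + 10^+0.10) = 0.02276
DIC = [CO2*]/α₀ = 4.198×10^-5 / 0.02276 = 1.85 mmol/kg

DIC = 1.85 mmol/kg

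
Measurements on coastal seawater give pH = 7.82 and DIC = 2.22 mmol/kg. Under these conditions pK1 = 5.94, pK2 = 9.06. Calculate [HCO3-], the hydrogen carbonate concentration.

[HCO3⁻] = 2.07 mmol/kg

α₁ = 1 / (1 + [H⁺]/K1 + K2/[H⁺]) = 1 / (1 + 10^-1.88 + 10^-1.24)
   = 1 / (1 + 0.013183 + 0.057544) = 1/1.0707 = 0.9339
[HCO3⁻] = α₁ × DIC = 0.9339 × 2.22 = 2.07 mmol/kg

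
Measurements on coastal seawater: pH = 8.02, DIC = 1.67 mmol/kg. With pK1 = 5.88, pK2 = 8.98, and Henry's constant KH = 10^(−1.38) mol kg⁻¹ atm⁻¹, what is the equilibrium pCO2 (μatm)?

pCO2 = 260 μatm

α₀ = 1 / (1 + K1/[H⁺] + K1K2/[H⁺]²) = 1 / (1 + 10^+2.14 + 10^+1.18)
   = 1 / (1 + 138.04 + 15.136) = 1/154.17 = 0.006486
[CO2*] = α₀ × DIC = 0.006486 × 1.67 = 0.01083 mmol/kg = 10.83 μmol/kg
pCO2 = [CO2*]/KH = 1.083×10^-5 / 4.169×10^-2 = 260 μatm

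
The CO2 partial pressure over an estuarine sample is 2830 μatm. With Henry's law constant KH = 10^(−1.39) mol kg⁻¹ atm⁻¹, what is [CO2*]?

[CO2*] = 115 μmol/kg

KH = 10^(−1.39) = 4.074×10^-2 mol kg⁻¹ atm⁻¹
[CO2*] = KH · pCO2 = 4.074×10^-2 × 2830×10^-6 atm = 1.15×10^-4 mol/kg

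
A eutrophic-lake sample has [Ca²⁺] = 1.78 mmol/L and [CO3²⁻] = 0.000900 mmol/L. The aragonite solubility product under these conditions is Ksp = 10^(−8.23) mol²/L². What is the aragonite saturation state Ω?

Ω = 0.272

Ksp = 10^(−8.23) = 5.888×10^-9
Ω = [Ca²⁺][CO3²⁻]/Ksp = (1.78×10^-3)(0.000900×10^-3) / 5.888×10^-9 = 0.272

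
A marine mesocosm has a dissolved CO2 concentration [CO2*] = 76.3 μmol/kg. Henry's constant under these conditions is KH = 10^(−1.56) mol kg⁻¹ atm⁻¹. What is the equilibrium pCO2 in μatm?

KH = 10^(−1.56) = 2.754×10^-2 mol kg⁻¹ atm⁻¹
pCO2 = [CO2*]/KH = 76.3×10^-6 / 2.754×10^-2 = 2.77×10^-3 atm = 2770 μatm

pCO2 = 2770 μatm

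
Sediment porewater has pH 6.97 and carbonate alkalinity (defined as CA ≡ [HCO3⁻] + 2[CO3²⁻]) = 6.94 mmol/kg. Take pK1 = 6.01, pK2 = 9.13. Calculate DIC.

CA = [HCO3⁻] + 2[CO3²⁻] = (α₁ + 2α₂)·DIC
At pH 6.97: [H⁺]/K1 = 10^-0.96 = 0.10965, K2/[H⁺] = 10^-2.16 = 0.0069183
α₁ = 1/(1 + 0.10965 + 0.0069183) = 1/1.1166 = 0.8956; α₂ = α₁·K2/[H⁺] = 0.006196
α₁ + 2α₂ = 0.9080
DIC = CA / (α₁ + 2α₂) = 6.94 / 0.9080 = 7.64 mmol/kg

DIC = 7.64 mmol/kg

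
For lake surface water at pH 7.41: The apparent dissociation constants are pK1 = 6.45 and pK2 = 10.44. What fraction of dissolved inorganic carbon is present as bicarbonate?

α₁ = 1 / (1 + [H⁺]/K1 + K2/[H⁺]) = 1 / (1 + 10^-0.96 + 10^-3.03)
   = 1 / (1 + 0.10965 + 0.00093325) = 1/1.1106 = 0.9004

α₁ = 0.900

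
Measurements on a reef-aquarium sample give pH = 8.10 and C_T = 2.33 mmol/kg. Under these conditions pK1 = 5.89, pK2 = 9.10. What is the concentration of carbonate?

[CO3²⁻] = 0.211 mmol/kg

α₂ = 1 / (1 + [H⁺]/K2 + [H⁺]²/(K1K2)) = 1 / (1 + 10^+1.00 + 10^-1.21)
   = 1 / (1 + 10.000 + 0.061660) = 1/11.062 = 0.09040
[CO3²⁻] = α₂ × DIC = 0.09040 × 2.33 = 0.211 mmol/kg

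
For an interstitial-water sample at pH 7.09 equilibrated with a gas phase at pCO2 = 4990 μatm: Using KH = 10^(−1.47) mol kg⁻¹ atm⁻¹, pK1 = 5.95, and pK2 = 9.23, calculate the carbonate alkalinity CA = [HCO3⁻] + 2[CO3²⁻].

CA = 2.37 mmol/kg

[CO2*] = KH · pCO2 = 10^(−1.47) × 4990×10^-6 = 1.691×10^-4 mol/kg
α₀ = 1/(1 + K1/[H⁺] + K1K2/[H⁺]²) = 1/(1 + 10^+1.14 + 10^-1.00) = 0.06710
DIC = [CO2*]/α₀ = 1.691×10^-4 / 0.06710 = 2.520 mmol/kg
CA = (α₁ + 2α₂)·DIC = (0.9262 + 2×0.006710) × 2.520 = 2.37 mmol/kg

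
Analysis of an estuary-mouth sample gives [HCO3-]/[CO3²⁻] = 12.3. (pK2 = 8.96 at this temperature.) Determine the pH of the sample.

pH = 7.87

From K2 = [H⁺][CO3²⁻]/[HCO3-]:  pH = pK2 − log₁₀([HCO3-]/[CO3²⁻])
log₁₀(12.3) = +1.090
pH = 8.96 − (+1.090) = 7.87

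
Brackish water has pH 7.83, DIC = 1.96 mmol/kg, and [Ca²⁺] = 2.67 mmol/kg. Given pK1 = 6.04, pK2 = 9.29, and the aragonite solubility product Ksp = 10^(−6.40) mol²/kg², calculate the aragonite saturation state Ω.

Ω = 0.434

α₂ = 1 / (1 + [H⁺]/K2 + [H⁺]²/(K1K2)) = 1 / (1 + 10^+1.46 + 10^-0.33)
   = 1 / (1 + 28.840 + 0.46774) = 1/30.308 = 0.03299
[CO3²⁻] = α₂ × DIC = 0.03299 × 1.96 = 0.06467 mmol/kg
Ksp = 10^(−6.40) = 3.981×10^-7
Ω = [Ca²⁺][CO3²⁻]/Ksp = (2.67×10^-3)(6.467×10^-5) / 3.981×10^-7 = 0.434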